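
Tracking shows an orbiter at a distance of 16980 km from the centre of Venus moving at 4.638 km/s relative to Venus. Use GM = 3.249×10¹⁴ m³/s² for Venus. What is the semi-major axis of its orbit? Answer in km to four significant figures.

a ≈ 19390 km

r = 1.698×10⁷ m.
Vis-viva rearranged: 1/a = 2/r − v²/μ = 1.178×10⁻⁷ − 6.621×10⁻⁸ = 5.158×10⁻⁸ m⁻¹.
a = 1.939×10⁷ m = 19388 km.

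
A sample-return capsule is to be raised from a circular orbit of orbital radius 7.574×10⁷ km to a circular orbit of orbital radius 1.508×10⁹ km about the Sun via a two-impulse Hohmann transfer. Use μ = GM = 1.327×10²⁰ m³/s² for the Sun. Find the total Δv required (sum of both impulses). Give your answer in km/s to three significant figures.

Δv_total ≈ 22.4 km/s

r₁ = 7.574×10⁷ km = 7.574×10¹⁰ m.
r₂ = 1.508×10⁹ km = 1.508×10¹² m.
Transfer ellipse a_t = (r₁ + r₂)/2 = 7.919×10¹¹ m.
At r₁: circular v_c1 = √(μ/r₁) = 41860 m/s; transfer-perihelion v_p = √[μ(2/r₁ − 1/a_t)] = 57760 m/s.
Δv₁ = v_p − v_c1 = 15910 m/s.
At r₂: circular v_c2 = √(μ/r₂) = 9381 m/s; transfer-aphelion v_a = √[μ(2/r₂ − 1/a_t)] = 2901 m/s.
Δv₂ = v_c2 − v_a = 6480 m/s.
Total Δv = Δv₁ + Δv₂ = 22380 m/s = 22.38 km/s.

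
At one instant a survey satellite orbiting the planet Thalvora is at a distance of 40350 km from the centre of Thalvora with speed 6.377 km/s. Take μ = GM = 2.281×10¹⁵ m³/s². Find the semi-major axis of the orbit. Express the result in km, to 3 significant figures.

a ≈ 31500 km

r = 4.035×10⁷ m.
Vis-viva rearranged: 1/a = 2/r − v²/μ = 4.957×10⁻⁸ − 1.783×10⁻⁸ = 3.174×10⁻⁸ m⁻¹.
a = 3.151×10⁷ m = 31508 km.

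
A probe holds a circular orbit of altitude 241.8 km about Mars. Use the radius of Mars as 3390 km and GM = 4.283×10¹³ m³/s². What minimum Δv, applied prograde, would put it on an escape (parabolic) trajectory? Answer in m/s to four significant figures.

Δv ≈ 1422 m/s

r = 3390 + 241.8 = 3631.8 km = 3.6318×10⁶ m.
Circular speed v_c = √(μ/r) = 3434 m/s.
Escape speed v_esc = √(2μ/r) = √2 × v_c = 4857 m/s.
Δv = v_esc − v_c = 1422 m/s.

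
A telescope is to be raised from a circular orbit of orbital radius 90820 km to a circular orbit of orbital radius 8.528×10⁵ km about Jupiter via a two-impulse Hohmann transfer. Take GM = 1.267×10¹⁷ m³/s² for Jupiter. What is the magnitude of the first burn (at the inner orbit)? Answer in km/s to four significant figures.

r₁ = 90820 km = 9.082×10⁷ m.
r₂ = 8.528×10⁵ km = 8.528×10⁸ m.
Transfer ellipse a_t = (r₁ + r₂)/2 = 4.718×10⁸ m.
At r₁: circular v_c1 = √(μ/r₁) = 37350 m/s; transfer-perijove v_p = √[μ(2/r₁ − 1/a_t)] = 50220 m/s.
Δv₁ = v_p − v_c1 = 12860 m/s.
= 12.86 km/s.

Δv ≈ 12.86 km/s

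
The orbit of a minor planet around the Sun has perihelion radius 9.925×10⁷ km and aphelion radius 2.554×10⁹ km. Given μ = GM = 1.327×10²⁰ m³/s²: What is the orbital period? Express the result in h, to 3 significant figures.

T ≈ 232000 h

Semi-major axis a = (r_p + r_a)/2 = (9.9250×10⁷ + 2.5540×10⁹)/2 = 1.3266×10⁹ km = 1.327×10¹² m.
By Kepler's third law T = 2π√(a³/μ) = 2π × 1.326×10⁸ = 8.334×10⁸ s.
= 2.315×10⁵ h.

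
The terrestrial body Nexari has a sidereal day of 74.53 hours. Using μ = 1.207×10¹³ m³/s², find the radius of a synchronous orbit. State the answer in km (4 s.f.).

T = 74.53 hours = 2.683×10⁵ s.
A synchronous orbit has period T, so by Kepler's third law a = (μT²/4π²)^(1/3).
μT²/4π² = 1.207×10¹³ × (2.683×10⁵)² / 39.48 = 2.201×10²² m³.
a = 2.802×10⁷ m = 28025 km.

r_sync ≈ 28020 km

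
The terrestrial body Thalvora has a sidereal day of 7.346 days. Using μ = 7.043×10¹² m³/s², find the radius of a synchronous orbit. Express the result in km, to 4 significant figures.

T = 7.346 days = 6.347×10⁵ s.
A synchronous orbit has period T, so by Kepler's third law a = (μT²/4π²)^(1/3).
μT²/4π² = 7.043×10¹² × (6.347×10⁵)² / 39.48 = 7.187×10²² m³.
a = 4.158×10⁷ m = 41576 km.

r_sync ≈ 41580 km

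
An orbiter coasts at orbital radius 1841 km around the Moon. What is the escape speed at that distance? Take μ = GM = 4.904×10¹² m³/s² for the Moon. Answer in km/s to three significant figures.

r = 1841 km = 1.841×10⁶ m.
Escape speed v_esc = √(2μ/r) = √(2 × 4.904×10¹² / 1.841×10⁶) = √(5.328×10⁶) = 2308 m/s.
= 2.308 km/s.

v_esc ≈ 2.31 km/s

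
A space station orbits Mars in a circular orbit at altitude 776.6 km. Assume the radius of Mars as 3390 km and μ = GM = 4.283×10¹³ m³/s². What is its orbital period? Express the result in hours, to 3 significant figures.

T ≈ 2.27 hours

r = 3390 + 776.6 = 4166.6 km = 4.1666×10⁶ m.
Kepler's third law: T = 2π√(r³/μ) = 2π√((4.167×10⁶)³ / 4.283×10¹³).
r³/μ = 1.689×10⁶ s², so T = 2π × 1.300×10³ = 8.165×10³ s.
Converting: 8.165×10³ s ÷ 3600 = 2.268 hours.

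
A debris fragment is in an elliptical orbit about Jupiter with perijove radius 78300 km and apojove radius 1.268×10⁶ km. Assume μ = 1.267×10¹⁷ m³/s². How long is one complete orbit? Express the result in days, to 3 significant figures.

Semi-major axis a = (r_p + r_a)/2 = (78300 + 1.2680×10⁶)/2 = 6.7315×10⁵ km = 6.732×10⁸ m.
By Kepler's third law T = 2π√(a³/μ) = 2π × 4.907×10⁴ = 3.083×10⁵ s.
= 3.568 days.

T ≈ 3.57 days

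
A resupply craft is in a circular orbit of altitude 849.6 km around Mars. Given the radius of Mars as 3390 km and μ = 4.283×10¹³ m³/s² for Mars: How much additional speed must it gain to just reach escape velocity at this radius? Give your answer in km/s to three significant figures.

Δv ≈ 1.32 km/s

r = 3390 + 849.6 = 4239.6 km = 4.2396×10⁶ m.
Circular speed v_c = √(μ/r) = 3178 m/s.
Escape speed v_esc = √(2μ/r) = √2 × v_c = 4495 m/s.
Δv = v_esc − v_c = 1317 m/s = 1.317 km/s.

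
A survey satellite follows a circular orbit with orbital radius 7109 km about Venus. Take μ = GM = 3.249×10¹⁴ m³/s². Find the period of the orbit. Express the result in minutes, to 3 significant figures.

T ≈ 110 minutes

r = 7109 km = 7.109×10⁶ m.
Kepler's third law: T = 2π√(r³/μ) = 2π√((7.109×10⁶)³ / 3.249×10¹⁴).
r³/μ = 1.106×10⁶ s², so T = 2π × 1.052×10³ = 6.607×10³ s.
Converting: 6.607×10³ s ÷ 60.00 = 110.1 minutes.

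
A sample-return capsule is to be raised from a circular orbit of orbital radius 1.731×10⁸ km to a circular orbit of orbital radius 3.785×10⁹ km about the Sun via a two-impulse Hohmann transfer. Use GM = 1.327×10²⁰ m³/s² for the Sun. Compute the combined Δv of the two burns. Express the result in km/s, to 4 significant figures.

r₁ = 1.731×10⁸ km = 1.731×10¹¹ m.
r₂ = 3.785×10⁹ km = 3.785×10¹² m.
Transfer ellipse a_t = (r₁ + r₂)/2 = 1.979×10¹² m.
At r₁: circular v_c1 = √(μ/r₁) = 27690 m/s; transfer-perihelion v_p = √[μ(2/r₁ − 1/a_t)] = 38290 m/s.
Δv₁ = v_p − v_c1 = 10600 m/s.
At r₂: circular v_c2 = √(μ/r₂) = 5921 m/s; transfer-aphelion v_a = √[μ(2/r₂ − 1/a_t)] = 1751 m/s.
Δv₂ = v_c2 − v_a = 4170 m/s.
Total Δv = Δv₁ + Δv₂ = 14770 m/s = 14.77 km/s.

Δv_total ≈ 14.77 km/s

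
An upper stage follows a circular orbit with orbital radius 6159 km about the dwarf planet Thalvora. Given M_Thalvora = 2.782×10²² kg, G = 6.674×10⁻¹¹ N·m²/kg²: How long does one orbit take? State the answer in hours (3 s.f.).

μ = GM = 6.674×10⁻¹¹ × 2.782×10²² = 1.857×10¹² m³/s².
r = 6159 km = 6.159×10⁶ m.
Kepler's third law: T = 2π√(r³/μ) = 2π√((6.159×10⁶)³ / 1.857×10¹²).
r³/μ = 1.258×10⁸ s², so T = 2π × 1.122×10⁴ = 7.048×10⁴ s.
Converting: 7.048×10⁴ s ÷ 3600 = 19.58 hours.

T ≈ 19.6 hours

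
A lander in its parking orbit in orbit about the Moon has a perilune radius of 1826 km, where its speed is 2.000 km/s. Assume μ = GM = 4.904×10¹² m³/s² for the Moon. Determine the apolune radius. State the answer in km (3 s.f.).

apolune radius ≈ 5330 km

r_p = 1.826×10⁶ m.
Specific energy ε = v²/2 − μ/r = -6.857×10⁵ J/kg, so a = −μ/(2ε) = 3.576×10⁶ m.
The apsides satisfy r_p + r_a = 2a, so the apolune radius is 2a − r_p = 5.326×10⁶ m = 5326.3 km.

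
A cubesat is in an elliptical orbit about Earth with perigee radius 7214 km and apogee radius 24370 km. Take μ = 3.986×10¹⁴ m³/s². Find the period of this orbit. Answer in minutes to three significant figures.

Semi-major axis a = (r_p + r_a)/2 = (7214.0 + 24370)/2 = 15792 km = 1.579×10⁷ m.
By Kepler's third law T = 2π√(a³/μ) = 2π × 3.143×10³ = 1.975×10⁴ s.
= 329.2 minutes.

T ≈ 329 minutes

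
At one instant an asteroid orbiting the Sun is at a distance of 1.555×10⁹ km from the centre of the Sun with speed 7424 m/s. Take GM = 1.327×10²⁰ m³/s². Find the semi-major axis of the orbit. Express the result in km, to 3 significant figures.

a ≈ 1.15×10⁹ km

r = 1.555×10¹² m.
Specific orbital energy ε = v²/2 − μ/r = (7424)²/2 − 1.327×10²⁰/1.555×10¹² = -5.778×10⁷ J/kg.
Since ε = −μ/(2a), a = −μ/(2ε) = 1.148×10¹² m = 1.1483×10⁹ km.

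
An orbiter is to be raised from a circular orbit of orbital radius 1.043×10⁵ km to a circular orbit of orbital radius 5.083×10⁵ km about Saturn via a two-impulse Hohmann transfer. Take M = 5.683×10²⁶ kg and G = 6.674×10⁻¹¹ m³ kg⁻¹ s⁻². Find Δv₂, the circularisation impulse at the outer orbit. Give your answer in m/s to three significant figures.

Δv ≈ 3600 m/s

μ = GM = 6.674×10⁻¹¹ × 5.683×10²⁶ = 3.793×10¹⁶ m³/s².
r₁ = 1.043×10⁵ km = 1.043×10⁸ m.
r₂ = 5.083×10⁵ km = 5.083×10⁸ m.
Transfer ellipse a_t = (r₁ + r₂)/2 = 3.063×10⁸ m.
At r₁: circular v_c1 = √(μ/r₁) = 19070 m/s; transfer-perikrone v_p = √[μ(2/r₁ − 1/a_t)] = 24570 m/s.
At r₂: circular v_c2 = √(μ/r₂) = 8638 m/s; transfer-apokrone v_a = √[μ(2/r₂ − 1/a_t)] = 5041 m/s.
Δv₂ = v_c2 − v_a = 3597 m/s.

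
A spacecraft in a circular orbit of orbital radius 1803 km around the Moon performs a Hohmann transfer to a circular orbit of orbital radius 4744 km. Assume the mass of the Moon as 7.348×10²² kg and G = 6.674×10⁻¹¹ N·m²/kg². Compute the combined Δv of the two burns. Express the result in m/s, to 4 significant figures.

μ = GM = 6.674×10⁻¹¹ × 7.348×10²² = 4.904×10¹² m³/s².
r₁ = 1803 km = 1.803×10⁶ m.
r₂ = 4744 km = 4.744×10⁶ m.
Transfer ellipse a_t = (r₁ + r₂)/2 = 3.274×10⁶ m.
At r₁: circular v_c1 = √(μ/r₁) = 1649 m/s; transfer-perilune v_p = √[μ(2/r₁ − 1/a_t)] = 1985 m/s.
Δv₁ = v_p − v_c1 = 336.2 m/s.
At r₂: circular v_c2 = √(μ/r₂) = 1017 m/s; transfer-apolune v_a = √[μ(2/r₂ − 1/a_t)] = 754.6 m/s.
Δv₂ = v_c2 − v_a = 262.2 m/s.
Total Δv = Δv₁ + Δv₂ = 598.3 m/s.

Δv_total ≈ 598.3 m/s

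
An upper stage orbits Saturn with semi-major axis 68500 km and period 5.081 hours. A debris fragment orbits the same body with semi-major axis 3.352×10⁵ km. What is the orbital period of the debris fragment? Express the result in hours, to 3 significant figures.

Kepler's third law: T² ∝ a³, so T₂ = T₁ (a₂/a₁)^(3/2).
a₂/a₁ = 4.893, (a₂/a₁)^(3/2) = 10.82.
T₂ = 5.081 × 10.82 = 55.00 hours.

T₂ ≈ 55.0 hours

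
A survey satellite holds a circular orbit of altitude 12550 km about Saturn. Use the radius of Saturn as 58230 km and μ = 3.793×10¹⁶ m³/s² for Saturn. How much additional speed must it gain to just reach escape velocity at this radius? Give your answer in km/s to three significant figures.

r = 58230 + 12550 = 70780 km = 7.0780×10⁷ m.
Circular speed v_c = √(μ/r) = 23150 m/s.
Escape speed v_esc = √(2μ/r) = √2 × v_c = 32740 m/s.
Δv = v_esc − v_c = 9589 m/s = 9.589 km/s.

Δv ≈ 9.59 km/s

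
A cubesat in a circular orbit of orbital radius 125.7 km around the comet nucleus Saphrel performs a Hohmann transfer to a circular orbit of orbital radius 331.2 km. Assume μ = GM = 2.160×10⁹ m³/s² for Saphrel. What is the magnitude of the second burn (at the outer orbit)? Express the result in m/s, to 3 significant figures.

Δv ≈ 20.9 m/s

r₁ = 125.7 km = 1.257×10⁵ m.
r₂ = 331.2 km = 3.312×10⁵ m.
Transfer ellipse a_t = (r₁ + r₂)/2 = 2.284×10⁵ m.
At r₁: circular v_c1 = √(μ/r₁) = 131.1 m/s; transfer-periapsis v_p = √[μ(2/r₁ − 1/a_t)] = 157.8 m/s.
At r₂: circular v_c2 = √(μ/r₂) = 80.76 m/s; transfer-apoapsis v_a = √[μ(2/r₂ − 1/a_t)] = 59.90 m/s.
Δv₂ = v_c2 − v_a = 20.85 m/s.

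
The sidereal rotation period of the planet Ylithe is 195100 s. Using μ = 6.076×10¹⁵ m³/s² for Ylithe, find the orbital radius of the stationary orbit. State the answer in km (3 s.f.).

A synchronous orbit has period T, so by Kepler's third law a = (μT²/4π²)^(1/3).
μT²/4π² = 6.076×10¹⁵ × (1.951×10⁵)² / 39.48 = 5.858×10²⁴ m³.
a = 1.803×10⁸ m = 1.8027×10⁵ km.

r_sync ≈ 1.80×10⁵ km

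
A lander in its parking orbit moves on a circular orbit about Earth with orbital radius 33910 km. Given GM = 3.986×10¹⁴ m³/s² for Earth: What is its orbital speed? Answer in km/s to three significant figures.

r = 33910 km = 3.391×10⁷ m.
For a circular orbit v = √(μ/r) = √(3.986×10¹⁴ / 3.391×10⁷) = √(1.175×10⁷) = 3429 m/s.
That is 3.429 km/s.

v ≈ 3.43 km/s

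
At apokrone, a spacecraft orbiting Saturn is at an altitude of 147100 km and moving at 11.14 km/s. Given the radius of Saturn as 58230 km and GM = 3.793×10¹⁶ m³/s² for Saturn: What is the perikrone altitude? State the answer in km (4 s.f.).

perikrone altitude ≈ 45630 km

r_a = 58230 + 147100 = 2.0533×10⁵ km = 2.053×10⁸ m.
Specific energy ε = v²/2 − μ/r = -1.227×10⁸ J/kg, so a = −μ/(2ε) = 1.546×10⁸ m.
The apsides satisfy r_p + r_a = 2a, so the perikrone radius is 2a − r_a = 1.039×10⁸ m = 1.0386×10⁵ km.
Perikrone altitude = 1.0386×10⁵ − 58230 = 45625 km.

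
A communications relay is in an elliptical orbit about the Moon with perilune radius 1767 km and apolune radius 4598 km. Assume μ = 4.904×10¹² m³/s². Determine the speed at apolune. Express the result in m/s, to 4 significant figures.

v ≈ 769.5 m/s

Semi-major axis a = (r_p + r_a)/2 = 3182.5 km = 3.182×10⁶ m.
Vis-viva: v² = μ(2/r − 1/a) = 4.904×10¹² × (4.350×10⁻⁷ − 3.142×10⁻⁷) = 5.922×10⁵ m²/s².
v = 769.5 m/s.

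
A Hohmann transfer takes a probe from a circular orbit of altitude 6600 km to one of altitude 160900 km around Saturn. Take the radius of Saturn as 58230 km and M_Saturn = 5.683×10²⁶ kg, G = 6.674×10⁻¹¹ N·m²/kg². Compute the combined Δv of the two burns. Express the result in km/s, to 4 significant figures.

Δv_total ≈ 10.13 km/s

μ = GM = 6.674×10⁻¹¹ × 5.683×10²⁶ = 3.793×10¹⁶ m³/s².
r₁ = 58230 + 6600 = 64830 km = 6.4830×10⁷ m.
r₂ = 58230 + 160900 = 219130 km = 2.1913×10⁸ m.
Transfer ellipse a_t = (r₁ + r₂)/2 = 1.420×10⁸ m.
At r₁: circular v_c1 = √(μ/r₁) = 24190 m/s; transfer-perikrone v_p = √[μ(2/r₁ − 1/a_t)] = 30050 m/s.
Δv₁ = v_p − v_c1 = 5861 m/s.
At r₂: circular v_c2 = √(μ/r₂) = 13160 m/s; transfer-apokrone v_a = √[μ(2/r₂ − 1/a_t)] = 8890 m/s.
Δv₂ = v_c2 − v_a = 4266 m/s.
Total Δv = Δv₁ + Δv₂ = 10130 m/s = 10.13 km/s.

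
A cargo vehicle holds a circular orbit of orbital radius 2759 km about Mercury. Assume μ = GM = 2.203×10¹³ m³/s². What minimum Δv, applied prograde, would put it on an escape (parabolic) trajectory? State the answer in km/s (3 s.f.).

Δv ≈ 1.17 km/s

r = 2759 km = 2.759×10⁶ m.
Circular speed v_c = √(μ/r) = 2826 m/s.
Escape speed v_esc = √(2μ/r) = √2 × v_c = 3996 m/s.
Δv = v_esc − v_c = 1170 m/s = 1.170 km/s.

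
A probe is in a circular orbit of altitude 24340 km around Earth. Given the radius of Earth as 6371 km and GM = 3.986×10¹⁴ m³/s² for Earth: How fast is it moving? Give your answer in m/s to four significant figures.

v ≈ 3603 m/s

r = 6371 + 24340 = 30711 km = 3.0711×10⁷ m.
For a circular orbit v = √(μ/r) = √(3.986×10¹⁴ / 3.071×10⁷) = √(1.298×10⁷) = 3603 m/s.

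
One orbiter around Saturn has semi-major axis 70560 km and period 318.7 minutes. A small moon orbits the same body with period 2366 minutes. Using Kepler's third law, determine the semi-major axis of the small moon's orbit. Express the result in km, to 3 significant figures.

a₂ ≈ 2.69×10⁵ km

Kepler's third law: a³ ∝ T², so a₂ = a₁ (T₂/T₁)^(2/3).
T₂/T₁ = 7.424, (T₂/T₁)^(2/3) = 3.806.
a₂ = 70560 × 3.806 = 2.685×10⁵ km.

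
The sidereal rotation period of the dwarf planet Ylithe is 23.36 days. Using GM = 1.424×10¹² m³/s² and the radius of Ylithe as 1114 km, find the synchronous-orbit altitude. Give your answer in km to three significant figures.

h_sync ≈ 51700 km

T = 23.36 days = 2.018×10⁶ s.
A synchronous orbit has period T, so by Kepler's third law a = (μT²/4π²)^(1/3).
μT²/4π² = 1.424×10¹² × (2.018×10⁶)² / 39.48 = 1.469×10²³ m³.
a = 5.277×10⁷ m = 52768 km.
Altitude h = a − R = 52768 − 1114 = 51654 km.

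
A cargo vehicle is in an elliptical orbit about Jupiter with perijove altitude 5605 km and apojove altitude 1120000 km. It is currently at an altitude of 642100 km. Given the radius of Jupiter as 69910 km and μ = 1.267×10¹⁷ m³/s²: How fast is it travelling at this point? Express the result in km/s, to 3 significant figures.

v ≈ 12.5 km/s

r_p = 69910 + 5605 = 75515 km = 7.5515×10⁷ m.
r_a = 69910 + 1120000 = 1189900 km = 1.1899×10⁹ m.
r = 69910 + 642100 = 7.1201×10⁵ km = 7.120×10⁸ m.
Semi-major axis a = (r_p + r_a)/2 = 6.3271×10⁵ km = 6.327×10⁸ m.
Vis-viva: v² = μ(2/r − 1/a) = 1.267×10¹⁷ × (2.809×10⁻⁹ − 1.580×10⁻⁹) = 1.556×10⁸ m²/s².
v = 12480 m/s = 12.48 km/s.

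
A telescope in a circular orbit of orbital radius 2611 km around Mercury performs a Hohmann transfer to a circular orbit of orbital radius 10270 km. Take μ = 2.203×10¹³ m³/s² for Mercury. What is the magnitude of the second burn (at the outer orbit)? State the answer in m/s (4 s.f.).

Δv ≈ 532.1 m/s

r₁ = 2611 km = 2.611×10⁶ m.
r₂ = 10270 km = 1.027×10⁷ m.
Transfer ellipse a_t = (r₁ + r₂)/2 = 6.440×10⁶ m.
At r₁: circular v_c1 = √(μ/r₁) = 2905 m/s; transfer-periherm v_p = √[μ(2/r₁ − 1/a_t)] = 3668 m/s.
At r₂: circular v_c2 = √(μ/r₂) = 1465 m/s; transfer-apoherm v_a = √[μ(2/r₂ − 1/a_t)] = 932.5 m/s.
Δv₂ = v_c2 − v_a = 532.1 m/s.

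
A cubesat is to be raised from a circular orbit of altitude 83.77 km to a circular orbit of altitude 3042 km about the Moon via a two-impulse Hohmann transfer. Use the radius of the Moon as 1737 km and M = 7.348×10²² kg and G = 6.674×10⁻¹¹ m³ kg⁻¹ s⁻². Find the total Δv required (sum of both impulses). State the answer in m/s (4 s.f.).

Δv_total ≈ 594.4 m/s

μ = GM = 6.674×10⁻¹¹ × 7.348×10²² = 4.904×10¹² m³/s².
r₁ = 1737 + 83.77 = 1820.8 km = 1.8208×10⁶ m.
r₂ = 1737 + 3042 = 4779.0 km = 4.7790×10⁶ m.
Transfer ellipse a_t = (r₁ + r₂)/2 = 3.300×10⁶ m.
At r₁: circular v_c1 = √(μ/r₁) = 1641 m/s; transfer-perilune v_p = √[μ(2/r₁ − 1/a_t)] = 1975 m/s.
Δv₁ = v_p − v_c1 = 333.9 m/s.
At r₂: circular v_c2 = √(μ/r₂) = 1013 m/s; transfer-apolune v_a = √[μ(2/r₂ − 1/a_t)] = 752.5 m/s.
Δv₂ = v_c2 − v_a = 260.5 m/s.
Total Δv = Δv₁ + Δv₂ = 594.4 m/s.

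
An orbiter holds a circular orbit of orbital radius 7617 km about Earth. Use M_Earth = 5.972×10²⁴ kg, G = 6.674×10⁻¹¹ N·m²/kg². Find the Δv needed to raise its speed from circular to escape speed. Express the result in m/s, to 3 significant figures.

μ = GM = 6.674×10⁻¹¹ × 5.972×10²⁴ = 3.986×10¹⁴ m³/s².
r = 7617 km = 7.617×10⁶ m.
Circular speed v_c = √(μ/r) = 7234 m/s.
Escape speed v_esc = √(2μ/r) = √2 × v_c = 10230 m/s.
Δv = v_esc − v_c = 2996 m/s.

Δv ≈ 3000 m/s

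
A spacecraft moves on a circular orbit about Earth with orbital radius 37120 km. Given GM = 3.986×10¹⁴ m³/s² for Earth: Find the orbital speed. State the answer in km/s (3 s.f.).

r = 37120 km = 3.712×10⁷ m.
For a circular orbit v = √(μ/r) = √(3.986×10¹⁴ / 3.712×10⁷) = √(1.074×10⁷) = 3277 m/s.
That is 3.277 km/s.

v ≈ 3.28 km/s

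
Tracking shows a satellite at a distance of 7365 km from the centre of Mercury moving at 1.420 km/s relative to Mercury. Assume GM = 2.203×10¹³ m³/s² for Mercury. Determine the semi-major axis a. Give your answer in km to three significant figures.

a ≈ 5550 km

r = 7.365×10⁶ m.
Vis-viva rearranged: 1/a = 2/r − v²/μ = 2.716×10⁻⁷ − 9.153×10⁻⁸ = 1.800×10⁻⁷ m⁻¹.
a = 5.555×10⁶ m = 5554.8 km.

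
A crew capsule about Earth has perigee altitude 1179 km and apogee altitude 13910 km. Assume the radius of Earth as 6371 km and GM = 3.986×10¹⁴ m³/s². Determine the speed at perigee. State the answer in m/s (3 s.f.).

v ≈ 8770 m/s

r_p = 6371 + 1179 = 7550.0 km = 7.5500×10⁶ m.
r_a = 6371 + 13910 = 20281 km = 2.0281×10⁷ m.
Semi-major axis a = (r_p + r_a)/2 = 13916 km = 1.392×10⁷ m.
Vis-viva: v² = μ(2/r − 1/a) = 3.986×10¹⁴ × (2.649×10⁻⁷ − 7.186×10⁻⁸) = 7.695×10⁷ m²/s².
v = 8772 m/s.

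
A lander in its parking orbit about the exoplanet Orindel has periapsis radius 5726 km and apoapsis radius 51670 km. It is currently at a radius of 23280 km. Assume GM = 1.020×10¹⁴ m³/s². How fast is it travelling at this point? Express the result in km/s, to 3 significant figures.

Semi-major axis a = (r_p + r_a)/2 = 28698 km = 2.870×10⁷ m.
Vis-viva: v² = μ(2/r − 1/a) = 1.020×10¹⁴ × (8.591×10⁻⁸ − 3.485×10⁻⁸) = 5.209×10⁶ m²/s².
v = 2282 m/s = 2.282 km/s.

v ≈ 2.28 km/s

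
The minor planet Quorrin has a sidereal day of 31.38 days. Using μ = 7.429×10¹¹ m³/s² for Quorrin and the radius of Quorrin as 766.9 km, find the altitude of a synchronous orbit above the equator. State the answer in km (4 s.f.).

T = 31.38 days = 2.711×10⁶ s.
A synchronous orbit has period T, so by Kepler's third law a = (μT²/4π²)^(1/3).
μT²/4π² = 7.429×10¹¹ × (2.711×10⁶)² / 39.48 = 1.383×10²³ m³.
a = 5.172×10⁷ m = 51717 km.
Altitude h = a − R = 51717 − 766.9 = 50950 km.

h_sync ≈ 50950 km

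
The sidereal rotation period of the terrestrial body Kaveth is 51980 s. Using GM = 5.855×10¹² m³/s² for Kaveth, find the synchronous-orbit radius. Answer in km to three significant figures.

A synchronous orbit has period T, so by Kepler's third law a = (μT²/4π²)^(1/3).
μT²/4π² = 5.855×10¹² × (5.198×10⁴)² / 39.48 = 4.007×10²⁰ m³.
a = 7.372×10⁶ m = 7372.5 km.

r_sync ≈ 7370 km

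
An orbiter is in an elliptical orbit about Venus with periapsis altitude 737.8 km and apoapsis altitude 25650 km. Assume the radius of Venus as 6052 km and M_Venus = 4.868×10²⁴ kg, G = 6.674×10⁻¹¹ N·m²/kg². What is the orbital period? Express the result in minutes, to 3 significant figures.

μ = GM = 6.674×10⁻¹¹ × 4.868×10²⁴ = 3.249×10¹⁴ m³/s².
r_p = 6052 + 737.8 = 6789.8 km = 6.7898×10⁶ m.
r_a = 6052 + 25650 = 31702 km = 3.1702×10⁷ m.
Semi-major axis a = (r_p + r_a)/2 = (6789.8 + 31702)/2 = 19246 km = 1.925×10⁷ m.
By Kepler's third law T = 2π√(a³/μ) = 2π × 4.684×10³ = 2.943×10⁴ s.
= 490.5 minutes.

T ≈ 491 minutes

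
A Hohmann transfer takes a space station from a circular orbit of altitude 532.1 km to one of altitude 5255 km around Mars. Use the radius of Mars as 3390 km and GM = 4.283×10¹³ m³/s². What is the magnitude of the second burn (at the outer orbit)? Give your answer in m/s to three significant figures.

Δv ≈ 467 m/s

r₁ = 3390 + 532.1 = 3922.1 km = 3.9221×10⁶ m.
r₂ = 3390 + 5255 = 8645.0 km = 8.6450×10⁶ m.
Transfer ellipse a_t = (r₁ + r₂)/2 = 6.284×10⁶ m.
At r₁: circular v_c1 = √(μ/r₁) = 3305 m/s; transfer-periapsis v_p = √[μ(2/r₁ − 1/a_t)] = 3876 m/s.
At r₂: circular v_c2 = √(μ/r₂) = 2226 m/s; transfer-apoapsis v_a = √[μ(2/r₂ − 1/a_t)] = 1759 m/s.
Δv₂ = v_c2 − v_a = 467.3 m/s.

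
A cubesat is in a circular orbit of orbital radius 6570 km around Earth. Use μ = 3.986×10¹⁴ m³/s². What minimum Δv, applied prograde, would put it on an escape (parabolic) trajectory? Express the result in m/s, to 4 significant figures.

r = 6570 km = 6.570×10⁶ m.
Circular speed v_c = √(μ/r) = 7789 m/s.
Escape speed v_esc = √(2μ/r) = √2 × v_c = 11020 m/s.
Δv = v_esc − v_c = 3226 m/s.

Δv ≈ 3226 m/s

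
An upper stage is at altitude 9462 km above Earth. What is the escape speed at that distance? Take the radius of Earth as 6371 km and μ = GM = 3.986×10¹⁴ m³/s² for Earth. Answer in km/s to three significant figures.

r = 6371 + 9462 = 15833 km = 1.5833×10⁷ m.
Escape speed v_esc = √(2μ/r) = √(2 × 3.986×10¹⁴ / 1.583×10⁷) = √(5.035×10⁷) = 7096 m/s.
= 7.096 km/s.

v_esc ≈ 7.10 km/s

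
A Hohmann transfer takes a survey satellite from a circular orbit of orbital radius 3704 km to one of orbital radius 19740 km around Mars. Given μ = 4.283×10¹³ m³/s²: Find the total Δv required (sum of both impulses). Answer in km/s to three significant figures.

r₁ = 3704 km = 3.704×10⁶ m.
r₂ = 19740 km = 1.974×10⁷ m.
Transfer ellipse a_t = (r₁ + r₂)/2 = 1.172×10⁷ m.
At r₁: circular v_c1 = √(μ/r₁) = 3400 m/s; transfer-periapsis v_p = √[μ(2/r₁ − 1/a_t)] = 4413 m/s.
Δv₁ = v_p − v_c1 = 1012 m/s.
At r₂: circular v_c2 = √(μ/r₂) = 1473 m/s; transfer-apoapsis v_a = √[μ(2/r₂ − 1/a_t)] = 828.0 m/s.
Δv₂ = v_c2 − v_a = 645.0 m/s.
Total Δv = Δv₁ + Δv₂ = 1657 m/s = 1.657 km/s.

Δv_total ≈ 1.66 km/s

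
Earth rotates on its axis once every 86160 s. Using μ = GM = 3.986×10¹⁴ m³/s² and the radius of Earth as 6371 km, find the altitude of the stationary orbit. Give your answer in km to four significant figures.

h_sync ≈ 35790 km

A synchronous orbit has period T, so by Kepler's third law a = (μT²/4π²)^(1/3).
μT²/4π² = 3.986×10¹⁴ × (8.616×10⁴)² / 39.48 = 7.495×10²² m³.
a = 4.216×10⁷ m = 42163 km.
Altitude h = a − R = 42163 − 6371 = 35792 km.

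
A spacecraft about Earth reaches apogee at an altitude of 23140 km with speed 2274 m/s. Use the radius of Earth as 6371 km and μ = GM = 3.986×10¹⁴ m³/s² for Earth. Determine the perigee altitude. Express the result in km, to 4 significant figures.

perigee altitude ≈ 615.5 km

r_a = 6371 + 23140 = 29511 km = 2.951×10⁷ m.
Specific energy ε = v²/2 − μ/r = -1.092×10⁷ J/kg, so a = −μ/(2ε) = 1.825×10⁷ m.
The apsides satisfy r_p + r_a = 2a, so the perigee radius is 2a − r_a = 6.987×10⁶ m = 6986.5 km.
Perigee altitude = 6986.5 − 6371 = 615.52 km.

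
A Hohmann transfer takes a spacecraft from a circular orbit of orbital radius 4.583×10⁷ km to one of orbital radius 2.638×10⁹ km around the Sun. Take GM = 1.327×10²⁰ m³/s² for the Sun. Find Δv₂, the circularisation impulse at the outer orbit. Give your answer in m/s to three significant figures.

r₁ = 4.583×10⁷ km = 4.583×10¹⁰ m.
r₂ = 2.638×10⁹ km = 2.638×10¹² m.
Transfer ellipse a_t = (r₁ + r₂)/2 = 1.342×10¹² m.
At r₁: circular v_c1 = √(μ/r₁) = 53810 m/s; transfer-perihelion v_p = √[μ(2/r₁ − 1/a_t)] = 75450 m/s.
At r₂: circular v_c2 = √(μ/r₂) = 7092 m/s; transfer-aphelion v_a = √[μ(2/r₂ − 1/a_t)] = 1311 m/s.
Δv₂ = v_c2 − v_a = 5782 m/s.

Δv ≈ 5780 m/s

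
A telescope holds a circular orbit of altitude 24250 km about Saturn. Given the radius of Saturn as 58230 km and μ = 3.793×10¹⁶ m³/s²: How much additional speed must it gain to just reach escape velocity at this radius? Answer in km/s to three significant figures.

r = 58230 + 24250 = 82480 km = 8.2480×10⁷ m.
Circular speed v_c = √(μ/r) = 21440 m/s.
Escape speed v_esc = √(2μ/r) = √2 × v_c = 30330 m/s.
Δv = v_esc − v_c = 8883 m/s = 8.883 km/s.

Δv ≈ 8.88 km/s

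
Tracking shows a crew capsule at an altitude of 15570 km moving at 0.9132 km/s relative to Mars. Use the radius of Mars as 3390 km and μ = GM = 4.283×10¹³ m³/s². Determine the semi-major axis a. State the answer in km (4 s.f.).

a ≈ 11630 km

r = 3390 + 15570 = 18960 km = 1.896×10⁷ m.
Specific orbital energy ε = v²/2 − μ/r = (913.2)²/2 − 4.283×10¹³/1.896×10⁷ = -1.842×10⁶ J/kg.
Since ε = −μ/(2a), a = −μ/(2ε) = 1.163×10⁷ m = 11626 km.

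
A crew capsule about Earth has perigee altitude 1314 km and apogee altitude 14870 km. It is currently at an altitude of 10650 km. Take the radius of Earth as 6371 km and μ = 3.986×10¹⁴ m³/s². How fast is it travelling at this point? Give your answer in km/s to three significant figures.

r_p = 6371 + 1314 = 7685.0 km = 7.6850×10⁶ m.
r_a = 6371 + 14870 = 21241 km = 2.1241×10⁷ m.
r = 6371 + 10650 = 17021 km = 1.702×10⁷ m.
Semi-major axis a = (r_p + r_a)/2 = 14463 km = 1.446×10⁷ m.
Vis-viva: v² = μ(2/r − 1/a) = 3.986×10¹⁴ × (1.175×10⁻⁷ − 6.914×10⁻⁸) = 1.928×10⁷ m²/s².
v = 4390 m/s = 4.390 km/s.

v ≈ 4.39 km/s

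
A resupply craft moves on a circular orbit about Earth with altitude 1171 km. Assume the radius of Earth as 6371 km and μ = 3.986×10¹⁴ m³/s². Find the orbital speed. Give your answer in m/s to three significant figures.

v ≈ 7270 m/s

r = 6371 + 1171 = 7542.0 km = 7.5420×10⁶ m.
For a circular orbit v = √(μ/r) = √(3.986×10¹⁴ / 7.542×10⁶) = √(5.285×10⁷) = 7270 m/s.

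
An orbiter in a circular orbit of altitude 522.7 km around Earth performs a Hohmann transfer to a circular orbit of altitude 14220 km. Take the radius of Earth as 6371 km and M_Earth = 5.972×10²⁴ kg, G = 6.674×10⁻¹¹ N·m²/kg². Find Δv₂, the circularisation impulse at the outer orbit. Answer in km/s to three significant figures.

μ = GM = 6.674×10⁻¹¹ × 5.972×10²⁴ = 3.986×10¹⁴ m³/s².
r₁ = 6371 + 522.7 = 6893.7 km = 6.8937×10⁶ m.
r₂ = 6371 + 14220 = 20591 km = 2.0591×10⁷ m.
Transfer ellipse a_t = (r₁ + r₂)/2 = 1.374×10⁷ m.
At r₁: circular v_c1 = √(μ/r₁) = 7604 m/s; transfer-perigee v_p = √[μ(2/r₁ − 1/a_t)] = 9308 m/s.
At r₂: circular v_c2 = √(μ/r₂) = 4400 m/s; transfer-apogee v_a = √[μ(2/r₂ − 1/a_t)] = 3116 m/s.
Δv₂ = v_c2 − v_a = 1284 m/s.
= 1.284 km/s.

Δv ≈ 1.28 km/s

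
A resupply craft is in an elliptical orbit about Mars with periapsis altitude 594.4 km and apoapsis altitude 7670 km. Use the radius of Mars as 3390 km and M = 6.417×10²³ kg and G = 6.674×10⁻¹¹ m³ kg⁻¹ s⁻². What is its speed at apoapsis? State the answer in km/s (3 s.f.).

v ≈ 1.43 km/s

μ = GM = 6.674×10⁻¹¹ × 6.417×10²³ = 4.283×10¹³ m³/s².
r_p = 3390 + 594.4 = 3984.4 km = 3.9844×10⁶ m.
r_a = 3390 + 7670 = 11060 km = 1.1060×10⁷ m.
Semi-major axis a = (r_p + r_a)/2 = 7522.2 km = 7.522×10⁶ m.
Vis-viva: v² = μ(2/r − 1/a) = 4.283×10¹³ × (1.808×10⁻⁷ − 1.329×10⁻⁷) = 2.051×10⁶ m²/s².
v = 1432 m/s = 1.432 km/s.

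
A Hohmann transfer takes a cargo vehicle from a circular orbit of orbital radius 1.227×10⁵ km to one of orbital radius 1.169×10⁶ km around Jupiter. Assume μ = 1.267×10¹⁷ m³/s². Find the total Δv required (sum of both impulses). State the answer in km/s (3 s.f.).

r₁ = 1.227×10⁵ km = 1.227×10⁸ m.
r₂ = 1.169×10⁶ km = 1.169×10⁹ m.
Transfer ellipse a_t = (r₁ + r₂)/2 = 6.458×10⁸ m.
At r₁: circular v_c1 = √(μ/r₁) = 32130 m/s; transfer-perijove v_p = √[μ(2/r₁ − 1/a_t)] = 43230 m/s.
Δv₁ = v_p − v_c1 = 11100 m/s.
At r₂: circular v_c2 = √(μ/r₂) = 10410 m/s; transfer-apojove v_a = √[μ(2/r₂ − 1/a_t)] = 4538 m/s.
Δv₂ = v_c2 − v_a = 5873 m/s.
Total Δv = Δv₁ + Δv₂ = 16970 m/s = 16.97 km/s.

Δv_total ≈ 17.0 km/s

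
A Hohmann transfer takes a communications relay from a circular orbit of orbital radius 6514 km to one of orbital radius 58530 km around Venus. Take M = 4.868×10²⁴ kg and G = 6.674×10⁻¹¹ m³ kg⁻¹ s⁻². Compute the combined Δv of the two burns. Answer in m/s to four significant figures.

Δv_total ≈ 3714 m/s

μ = GM = 6.674×10⁻¹¹ × 4.868×10²⁴ = 3.249×10¹⁴ m³/s².
r₁ = 6514 km = 6.514×10⁶ m.
r₂ = 58530 km = 5.853×10⁷ m.
Transfer ellipse a_t = (r₁ + r₂)/2 = 3.252×10⁷ m.
At r₁: circular v_c1 = √(μ/r₁) = 7062 m/s; transfer-periapsis v_p = √[μ(2/r₁ − 1/a_t)] = 9474 m/s.
Δv₁ = v_p − v_c1 = 2412 m/s.
At r₂: circular v_c2 = √(μ/r₂) = 2356 m/s; transfer-apoapsis v_a = √[μ(2/r₂ − 1/a_t)] = 1054 m/s.
Δv₂ = v_c2 − v_a = 1302 m/s.
Total Δv = Δv₁ + Δv₂ = 3714 m/s.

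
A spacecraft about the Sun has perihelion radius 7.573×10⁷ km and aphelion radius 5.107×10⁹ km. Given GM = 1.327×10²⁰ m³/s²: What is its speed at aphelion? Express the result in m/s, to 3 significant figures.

v ≈ 871 m/s

Semi-major axis a = (r_p + r_a)/2 = 2.5914×10⁹ km = 2.591×10¹² m.
Vis-viva: v² = μ(2/r − 1/a) = 1.327×10²⁰ × (3.916×10⁻¹³ − 3.859×10⁻¹³) = 7.594×10⁵ m²/s².
v = 871.4 m/s.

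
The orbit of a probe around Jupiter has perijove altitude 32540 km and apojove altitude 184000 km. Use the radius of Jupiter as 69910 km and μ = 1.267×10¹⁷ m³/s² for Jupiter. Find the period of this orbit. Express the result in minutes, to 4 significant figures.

r_p = 69910 + 32540 = 102450 km = 1.0245×10⁸ m.
r_a = 69910 + 184000 = 253910 km = 2.5391×10⁸ m.
Semi-major axis a = (r_p + r_a)/2 = (1.0245×10⁵ + 2.5391×10⁵)/2 = 1.7818×10⁵ km = 1.782×10⁸ m.
By Kepler's third law T = 2π√(a³/μ) = 2π × 6.682×10³ = 4.198×10⁴ s.
= 699.7 minutes.

T ≈ 699.7 minutes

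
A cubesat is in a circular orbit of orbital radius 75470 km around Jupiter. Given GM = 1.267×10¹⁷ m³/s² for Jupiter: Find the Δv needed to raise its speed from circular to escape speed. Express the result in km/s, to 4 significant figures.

r = 75470 km = 7.547×10⁷ m.
Circular speed v_c = √(μ/r) = 40970 m/s.
Escape speed v_esc = √(2μ/r) = √2 × v_c = 57950 m/s.
Δv = v_esc − v_c = 16970 m/s = 16.97 km/s.

Δv ≈ 16.97 km/s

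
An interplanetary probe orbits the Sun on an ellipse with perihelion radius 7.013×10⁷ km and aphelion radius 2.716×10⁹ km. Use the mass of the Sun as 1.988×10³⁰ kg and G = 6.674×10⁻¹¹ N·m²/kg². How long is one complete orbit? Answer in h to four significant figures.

μ = GM = 6.674×10⁻¹¹ × 1.988×10³⁰ = 1.327×10²⁰ m³/s².
Semi-major axis a = (r_p + r_a)/2 = (7.0130×10⁷ + 2.7160×10⁹)/2 = 1.3931×10⁹ km = 1.393×10¹² m.
By Kepler's third law T = 2π√(a³/μ) = 2π × 1.427×10⁸ = 8.969×10⁸ s.
= 2.491×10⁵ h.

T ≈ 249100 h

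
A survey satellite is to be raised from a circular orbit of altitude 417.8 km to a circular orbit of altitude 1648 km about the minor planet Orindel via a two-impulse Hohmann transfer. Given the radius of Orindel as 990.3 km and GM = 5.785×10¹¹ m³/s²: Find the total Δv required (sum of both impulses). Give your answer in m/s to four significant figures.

r₁ = 990.3 + 417.8 = 1408.1 km = 1.4081×10⁶ m.
r₂ = 990.3 + 1648 = 2638.3 km = 2.6383×10⁶ m.
Transfer ellipse a_t = (r₁ + r₂)/2 = 2.023×10⁶ m.
At r₁: circular v_c1 = √(μ/r₁) = 641.0 m/s; transfer-periapsis v_p = √[μ(2/r₁ − 1/a_t)] = 731.9 m/s.
Δv₁ = v_p − v_c1 = 90.98 m/s.
At r₂: circular v_c2 = √(μ/r₂) = 468.3 m/s; transfer-apoapsis v_a = √[μ(2/r₂ − 1/a_t)] = 390.6 m/s.
Δv₂ = v_c2 − v_a = 77.61 m/s.
Total Δv = Δv₁ + Δv₂ = 168.6 m/s.

Δv_total ≈ 168.6 m/s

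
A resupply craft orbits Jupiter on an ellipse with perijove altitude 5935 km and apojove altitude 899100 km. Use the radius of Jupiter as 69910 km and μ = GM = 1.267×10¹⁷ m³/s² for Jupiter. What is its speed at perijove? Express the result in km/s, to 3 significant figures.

r_p = 69910 + 5935 = 75845 km = 7.5845×10⁷ m.
r_a = 69910 + 899100 = 969010 km = 9.6901×10⁸ m.
Semi-major axis a = (r_p + r_a)/2 = 5.2243×10⁵ km = 5.224×10⁸ m.
Vis-viva: v² = μ(2/r − 1/a) = 1.267×10¹⁷ × (2.637×10⁻⁸ − 1.914×10⁻⁹) = 3.099×10⁹ m²/s².
v = 55660 m/s = 55.66 km/s.

v ≈ 55.7 km/s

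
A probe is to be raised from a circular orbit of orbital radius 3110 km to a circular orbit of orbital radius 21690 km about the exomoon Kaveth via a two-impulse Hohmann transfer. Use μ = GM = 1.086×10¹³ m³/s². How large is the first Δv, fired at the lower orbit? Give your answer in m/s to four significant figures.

Δv ≈ 602.8 m/s

r₁ = 3110 km = 3.110×10⁶ m.
r₂ = 21690 km = 2.169×10⁷ m.
Transfer ellipse a_t = (r₁ + r₂)/2 = 1.240×10⁷ m.
At r₁: circular v_c1 = √(μ/r₁) = 1869 m/s; transfer-periapsis v_p = √[μ(2/r₁ − 1/a_t)] = 2471 m/s.
Δv₁ = v_p − v_c1 = 602.8 m/s.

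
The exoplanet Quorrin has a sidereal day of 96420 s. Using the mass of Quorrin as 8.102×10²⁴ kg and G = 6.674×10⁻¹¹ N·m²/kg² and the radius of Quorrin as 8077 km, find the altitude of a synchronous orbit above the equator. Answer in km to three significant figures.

μ = GM = 6.674×10⁻¹¹ × 8.102×10²⁴ = 5.407×10¹⁴ m³/s².
A synchronous orbit has period T, so by Kepler's third law a = (μT²/4π²)^(1/3).
μT²/4π² = 5.407×10¹⁴ × (9.642×10⁴)² / 39.48 = 1.273×10²³ m³.
a = 5.031×10⁷ m = 50310 km.
Altitude h = a − R = 50310 − 8077 = 42233 km.

h_sync ≈ 42200 km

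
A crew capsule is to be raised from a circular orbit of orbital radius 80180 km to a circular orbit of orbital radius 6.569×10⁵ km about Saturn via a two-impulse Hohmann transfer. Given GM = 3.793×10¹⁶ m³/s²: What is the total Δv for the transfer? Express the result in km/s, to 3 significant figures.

r₁ = 80180 km = 8.018×10⁷ m.
r₂ = 6.569×10⁵ km = 6.569×10⁸ m.
Transfer ellipse a_t = (r₁ + r₂)/2 = 3.685×10⁸ m.
At r₁: circular v_c1 = √(μ/r₁) = 21750 m/s; transfer-perikrone v_p = √[μ(2/r₁ − 1/a_t)] = 29040 m/s.
Δv₁ = v_p − v_c1 = 7288 m/s.
At r₂: circular v_c2 = √(μ/r₂) = 7599 m/s; transfer-apokrone v_a = √[μ(2/r₂ − 1/a_t)] = 3544 m/s.
Δv₂ = v_c2 − v_a = 4054 m/s.
Total Δv = Δv₁ + Δv₂ = 11340 m/s = 11.34 km/s.

Δv_total ≈ 11.3 km/s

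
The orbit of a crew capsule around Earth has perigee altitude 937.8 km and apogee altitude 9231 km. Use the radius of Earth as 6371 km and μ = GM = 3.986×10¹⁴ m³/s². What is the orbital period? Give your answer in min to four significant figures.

r_p = 6371 + 937.8 = 7308.8 km = 7.3088×10⁶ m.
r_a = 6371 + 9231 = 15602 km = 1.5602×10⁷ m.
Semi-major axis a = (r_p + r_a)/2 = (7308.8 + 15602)/2 = 11455 km = 1.146×10⁷ m.
By Kepler's third law T = 2π√(a³/μ) = 2π × 1.942×10³ = 1.220×10⁴ s.
= 203.4 min.

T ≈ 203.4 min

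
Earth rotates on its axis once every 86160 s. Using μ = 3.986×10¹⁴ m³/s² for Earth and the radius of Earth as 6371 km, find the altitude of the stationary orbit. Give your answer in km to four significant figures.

h_sync ≈ 35790 km

A synchronous orbit has period T, so by Kepler's third law a = (μT²/4π²)^(1/3).
μT²/4π² = 3.986×10¹⁴ × (8.616×10⁴)² / 39.48 = 7.495×10²² m³.
a = 4.216×10⁷ m = 42163 km.
Altitude h = a − R = 42163 − 6371 = 35792 km.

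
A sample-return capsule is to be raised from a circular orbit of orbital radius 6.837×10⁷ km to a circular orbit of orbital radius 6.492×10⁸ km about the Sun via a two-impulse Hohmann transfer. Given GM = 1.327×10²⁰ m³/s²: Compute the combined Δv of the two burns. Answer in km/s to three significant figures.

r₁ = 6.837×10⁷ km = 6.837×10¹⁰ m.
r₂ = 6.492×10⁸ km = 6.492×10¹¹ m.
Transfer ellipse a_t = (r₁ + r₂)/2 = 3.588×10¹¹ m.
At r₁: circular v_c1 = √(μ/r₁) = 44060 m/s; transfer-perihelion v_p = √[μ(2/r₁ − 1/a_t)] = 59260 m/s.
Δv₁ = v_p − v_c1 = 15210 m/s.
At r₂: circular v_c2 = √(μ/r₂) = 14300 m/s; transfer-aphelion v_a = √[μ(2/r₂ − 1/a_t)] = 6241 m/s.
Δv₂ = v_c2 − v_a = 8056 m/s.
Total Δv = Δv₁ + Δv₂ = 23260 m/s = 23.26 km/s.

Δv_total ≈ 23.3 km/s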